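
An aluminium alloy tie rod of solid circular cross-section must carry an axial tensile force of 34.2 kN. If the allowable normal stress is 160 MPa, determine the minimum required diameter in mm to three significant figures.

Required area A ≥ P/σ_allow = 34200/160 = 213.8 mm².
For a solid circular section, d ≥ √(4A/π) = 16.5 mm.

16.5 mm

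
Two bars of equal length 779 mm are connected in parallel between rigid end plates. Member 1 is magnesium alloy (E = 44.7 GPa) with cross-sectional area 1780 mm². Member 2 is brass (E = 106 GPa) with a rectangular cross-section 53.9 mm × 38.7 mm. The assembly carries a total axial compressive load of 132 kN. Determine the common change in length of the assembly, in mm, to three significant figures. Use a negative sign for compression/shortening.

-0.342 mm

A_2 = 2086 mm².
Equal strain + equilibrium ⇒ each member carries load in proportion to AE: A₁E₁ = 79570000 N, A₂E₂ = 221100000 N, ΣAE = 300700000 N.
δ = PL/ΣAE = -132000·779/300700000 = -0.342 mm.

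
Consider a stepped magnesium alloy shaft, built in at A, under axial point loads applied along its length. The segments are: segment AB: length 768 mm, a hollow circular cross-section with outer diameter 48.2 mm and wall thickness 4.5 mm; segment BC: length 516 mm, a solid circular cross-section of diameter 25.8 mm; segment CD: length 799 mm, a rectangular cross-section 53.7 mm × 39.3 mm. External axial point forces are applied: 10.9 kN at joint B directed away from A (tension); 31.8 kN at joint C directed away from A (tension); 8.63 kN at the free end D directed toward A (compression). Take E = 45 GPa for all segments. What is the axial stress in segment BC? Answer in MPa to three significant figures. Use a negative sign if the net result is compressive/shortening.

44.3 MPa

Internal axial forces (sectioning from the free end, tension +): N_CD = -8.63 kN, N_BC = 23.17 kN, N_AB = 34.07 kN.
A_BC = 522.8 mm².
σ_BC = N_BC/A_BC = 23170/522.8 = 44.32 MPa.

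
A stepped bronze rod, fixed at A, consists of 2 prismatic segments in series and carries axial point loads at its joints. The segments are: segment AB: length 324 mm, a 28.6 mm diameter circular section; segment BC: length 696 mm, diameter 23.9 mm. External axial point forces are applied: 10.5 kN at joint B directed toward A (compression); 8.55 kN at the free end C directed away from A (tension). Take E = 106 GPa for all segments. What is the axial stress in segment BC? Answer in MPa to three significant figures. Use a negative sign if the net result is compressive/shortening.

19.1 MPa

Internal axial forces (sectioning from the free end, tension +): N_BC = 8.55 kN, N_AB = -1.95 kN.
A_BC = 448.6 mm².
σ_BC = N_BC/A_BC = 8550/448.6 = 19.06 MPa.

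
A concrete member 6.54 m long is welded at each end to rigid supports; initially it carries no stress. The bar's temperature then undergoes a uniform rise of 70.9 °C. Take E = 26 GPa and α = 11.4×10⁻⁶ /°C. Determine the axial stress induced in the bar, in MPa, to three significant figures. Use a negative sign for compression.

-21.0 MPa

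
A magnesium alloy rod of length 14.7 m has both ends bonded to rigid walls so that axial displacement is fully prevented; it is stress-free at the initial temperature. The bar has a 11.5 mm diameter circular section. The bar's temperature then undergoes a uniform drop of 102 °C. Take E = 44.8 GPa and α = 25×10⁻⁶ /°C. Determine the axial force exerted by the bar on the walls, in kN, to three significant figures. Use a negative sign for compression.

11.9 kN

Free thermal expansion αLΔT = 25e-6 · 14700 · -102 = -37.48 mm.
The walls impose strain ε = −(-37.48)/14700 = 2.5500e-03; σ = Eε = 44800 · 2.5500e-03 = 114.2 MPa.
Wall reaction R = σ·A = 114.2·103.9 = 11870 N = 11.87 kN.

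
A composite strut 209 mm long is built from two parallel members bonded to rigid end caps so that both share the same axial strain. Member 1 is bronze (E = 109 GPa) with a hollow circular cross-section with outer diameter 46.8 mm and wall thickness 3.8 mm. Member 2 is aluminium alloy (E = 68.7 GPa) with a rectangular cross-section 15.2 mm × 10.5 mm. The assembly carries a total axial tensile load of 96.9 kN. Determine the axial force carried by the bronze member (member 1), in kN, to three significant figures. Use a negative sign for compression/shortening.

A_1 = 513.3 mm².
A_2 = 159.6 mm².
Equal strain + equilibrium ⇒ each member carries load in proportion to AE: A₁E₁ = 55950000 N, A₂E₂ = 10960000 N, ΣAE = 66920000 N.
F₁ = P·A₁E₁/ΣAE = 96900·55950000/66920000 = 81020 N.

81.0 kN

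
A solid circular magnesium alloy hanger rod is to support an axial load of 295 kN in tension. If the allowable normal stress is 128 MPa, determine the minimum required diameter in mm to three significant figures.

54.2 mm

Required area A ≥ P/σ_allow = 295000/128 = 2305 mm².
For a solid circular section, d ≥ √(4A/π) = 54.17 mm.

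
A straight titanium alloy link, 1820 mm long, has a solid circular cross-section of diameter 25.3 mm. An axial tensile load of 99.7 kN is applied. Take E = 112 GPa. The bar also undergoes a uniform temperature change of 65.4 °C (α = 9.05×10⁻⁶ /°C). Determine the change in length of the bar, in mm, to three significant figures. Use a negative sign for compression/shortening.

4.30 mm

A = 502.7 mm².
δ_mech = NL/(AE) = 99700·1820/(502.7·112000) = 3.223 mm.
δ_thermal = αLΔT = 9.05e-6·1820·65.4 = 1.077 mm.
δ = δ_mech + δ_thermal = 4.3 mm.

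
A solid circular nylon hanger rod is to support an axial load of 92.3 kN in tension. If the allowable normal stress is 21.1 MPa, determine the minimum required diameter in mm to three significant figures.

74.6 mm

Required area A ≥ P/σ_allow = 92300/21.1 = 4374 mm².
For a solid circular section, d ≥ √(4A/π) = 74.63 mm.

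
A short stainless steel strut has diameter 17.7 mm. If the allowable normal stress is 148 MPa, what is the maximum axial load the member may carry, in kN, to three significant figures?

36.4 kN

A = 246.1 mm².
P_max = σ_allow · A = 148 · 246.1 = 36420 N = 36.42 kN.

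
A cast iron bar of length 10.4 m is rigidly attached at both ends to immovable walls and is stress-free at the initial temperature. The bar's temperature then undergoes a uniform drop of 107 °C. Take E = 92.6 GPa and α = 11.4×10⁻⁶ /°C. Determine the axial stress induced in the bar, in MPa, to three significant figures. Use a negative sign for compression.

Free thermal expansion αLΔT = 11.4e-6 · 10400 · -107 = -12.69 mm.
The walls impose strain ε = −(-12.69)/10400 = 1.2198e-03; σ = Eε = 92600 · 1.2198e-03 = 113 MPa.

113 MPa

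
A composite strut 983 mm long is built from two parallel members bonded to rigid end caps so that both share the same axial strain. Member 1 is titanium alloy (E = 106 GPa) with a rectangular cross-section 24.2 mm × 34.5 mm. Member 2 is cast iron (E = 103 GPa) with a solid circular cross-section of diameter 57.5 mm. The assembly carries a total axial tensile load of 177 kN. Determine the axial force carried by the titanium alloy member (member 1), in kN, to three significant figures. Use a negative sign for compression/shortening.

44.0 kN

A_1 = 834.9 mm².
A_2 = 2597 mm².
Equal strain + equilibrium ⇒ each member carries load in proportion to AE: A₁E₁ = 88500000 N, A₂E₂ = 267500000 N, ΣAE = 356000000 N.
F₁ = P·A₁E₁/ΣAE = 177000·88500000/356000000 = 44010 N.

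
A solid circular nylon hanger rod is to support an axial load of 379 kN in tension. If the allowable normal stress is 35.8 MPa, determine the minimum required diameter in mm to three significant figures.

116 mm

Required area A ≥ P/σ_allow = 379000/35.8 = 10590 mm².
For a solid circular section, d ≥ √(4A/π) = 116.1 mm.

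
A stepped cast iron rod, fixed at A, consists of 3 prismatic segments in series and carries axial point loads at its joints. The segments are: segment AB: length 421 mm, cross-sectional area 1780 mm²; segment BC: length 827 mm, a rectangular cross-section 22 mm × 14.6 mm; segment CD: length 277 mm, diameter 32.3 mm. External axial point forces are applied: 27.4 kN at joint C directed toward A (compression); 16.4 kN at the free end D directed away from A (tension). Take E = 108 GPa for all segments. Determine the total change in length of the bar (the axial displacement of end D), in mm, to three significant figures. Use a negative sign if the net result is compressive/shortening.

-0.235 mm

Internal axial forces (sectioning from the free end, tension +): N_CD = 16.4 kN, N_BC = -11 kN, N_AB = -11 kN.
A_BC = 321.2 mm².
A_CD = 819.4 mm².
δ_AB = -11000·421/(1780·108000) = -0.02409 mm
δ_BC = -11000·827/(321.2·108000) = -0.2622 mm
δ_CD = 16400·277/(819.4·108000) = 0.05133 mm
δ = Σδ_i = -0.235 mm.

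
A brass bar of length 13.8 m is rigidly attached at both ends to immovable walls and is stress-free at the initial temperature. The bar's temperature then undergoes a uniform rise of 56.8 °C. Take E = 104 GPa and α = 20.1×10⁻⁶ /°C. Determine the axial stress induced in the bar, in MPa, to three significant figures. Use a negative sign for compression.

-119 MPa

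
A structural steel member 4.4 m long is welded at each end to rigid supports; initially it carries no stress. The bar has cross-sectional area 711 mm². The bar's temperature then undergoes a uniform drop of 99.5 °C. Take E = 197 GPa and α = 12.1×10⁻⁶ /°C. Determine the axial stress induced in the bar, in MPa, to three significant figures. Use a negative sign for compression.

237 MPa

Free thermal expansion αLΔT = 12.1e-6 · 4400 · -99.5 = -5.297 mm.
The walls impose strain ε = −(-5.297)/4400 = 1.2039e-03; σ = Eε = 197000 · 1.2039e-03 = 237.2 MPa.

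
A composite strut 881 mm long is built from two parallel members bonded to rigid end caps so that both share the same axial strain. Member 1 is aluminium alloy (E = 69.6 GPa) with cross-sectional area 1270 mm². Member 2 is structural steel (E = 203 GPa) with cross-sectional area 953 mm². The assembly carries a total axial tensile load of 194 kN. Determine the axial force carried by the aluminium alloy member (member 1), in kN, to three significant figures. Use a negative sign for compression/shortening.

60.8 kN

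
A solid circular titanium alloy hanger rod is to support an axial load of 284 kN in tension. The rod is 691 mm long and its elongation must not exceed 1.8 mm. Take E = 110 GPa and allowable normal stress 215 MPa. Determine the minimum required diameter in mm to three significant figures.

41.0 mm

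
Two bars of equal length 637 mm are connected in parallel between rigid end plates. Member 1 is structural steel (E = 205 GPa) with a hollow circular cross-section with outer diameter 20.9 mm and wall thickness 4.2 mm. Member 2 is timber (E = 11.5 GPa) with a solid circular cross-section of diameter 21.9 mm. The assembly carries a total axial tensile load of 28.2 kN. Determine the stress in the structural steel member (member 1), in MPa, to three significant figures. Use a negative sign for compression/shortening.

A_1 = 220.4 mm².
A_2 = 376.7 mm².
Equal strain + equilibrium ⇒ each member carries load in proportion to AE: A₁E₁ = 45170000 N, A₂E₂ = 4332000 N, ΣAE = 49500000 N.
σ₁ = P·E₁/ΣAE = 28200·205000/49500000 = 116.8 MPa.

117 MPa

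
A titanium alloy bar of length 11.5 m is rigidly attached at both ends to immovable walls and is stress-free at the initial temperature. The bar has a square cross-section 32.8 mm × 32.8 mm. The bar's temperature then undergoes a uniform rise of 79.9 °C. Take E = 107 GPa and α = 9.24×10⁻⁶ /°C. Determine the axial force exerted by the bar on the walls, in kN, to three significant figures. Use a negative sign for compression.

Free thermal expansion αLΔT = 9.24e-6 · 11500 · 79.9 = 8.49 mm.
The walls impose strain ε = −(8.49)/11500 = -7.3828e-04; σ = Eε = 107000 · -7.3828e-04 = -79 MPa.
Wall reaction R = σ·A = -79·1076 = -84990 N = -84.99 kN.

-85.0 kN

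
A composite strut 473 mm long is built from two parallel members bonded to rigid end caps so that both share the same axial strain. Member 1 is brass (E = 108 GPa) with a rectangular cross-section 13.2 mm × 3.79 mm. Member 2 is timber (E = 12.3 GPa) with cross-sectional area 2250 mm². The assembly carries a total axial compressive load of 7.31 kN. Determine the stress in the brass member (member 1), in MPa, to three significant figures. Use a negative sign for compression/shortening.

A_1 = 50.03 mm².
Equal strain + equilibrium ⇒ each member carries load in proportion to AE: A₁E₁ = 5403000 N, A₂E₂ = 27680000 N, ΣAE = 33080000 N.
σ₁ = P·E₁/ΣAE = -7310·108000/33080000 = -23.87 MPa.

-23.9 MPa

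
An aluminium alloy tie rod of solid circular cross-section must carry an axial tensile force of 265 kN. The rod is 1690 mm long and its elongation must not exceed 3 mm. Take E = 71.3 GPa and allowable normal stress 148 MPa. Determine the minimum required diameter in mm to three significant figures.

Required area A ≥ P/σ_allow = 265000/148 = 1791 mm².
For a solid circular section, d ≥ √(4A/π) = 47.75 mm.
Elongation limit: A ≥ PL/(Eδ_allow) = 265000·1690/(71300·3) = 2094 mm² ⇒ d ≥ 51.63 mm.
The elongation limit governs.

51.6 mm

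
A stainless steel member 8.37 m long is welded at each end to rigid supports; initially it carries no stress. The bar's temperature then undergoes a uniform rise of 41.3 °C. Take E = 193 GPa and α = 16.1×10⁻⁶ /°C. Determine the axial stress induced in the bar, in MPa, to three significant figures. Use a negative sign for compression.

-128 MPa

Free thermal expansion αLΔT = 16.1e-6 · 8370 · 41.3 = 5.565 mm.
The walls impose strain ε = −(5.565)/8370 = -6.6493e-04; σ = Eε = 193000 · -6.6493e-04 = -128.3 MPa.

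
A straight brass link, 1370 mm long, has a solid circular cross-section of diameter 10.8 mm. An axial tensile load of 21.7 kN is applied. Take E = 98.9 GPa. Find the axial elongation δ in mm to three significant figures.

A = 91.61 mm².
δ_mech = NL/(AE) = 21700·1370/(91.61·98900) = 3.281 mm.

3.28 mm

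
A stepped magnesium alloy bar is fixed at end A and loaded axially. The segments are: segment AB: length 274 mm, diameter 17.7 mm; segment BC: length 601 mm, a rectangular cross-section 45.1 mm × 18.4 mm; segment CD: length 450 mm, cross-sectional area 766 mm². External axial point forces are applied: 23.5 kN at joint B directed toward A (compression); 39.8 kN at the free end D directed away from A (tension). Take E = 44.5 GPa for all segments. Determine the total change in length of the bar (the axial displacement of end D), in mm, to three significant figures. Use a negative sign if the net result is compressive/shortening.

1.58 mm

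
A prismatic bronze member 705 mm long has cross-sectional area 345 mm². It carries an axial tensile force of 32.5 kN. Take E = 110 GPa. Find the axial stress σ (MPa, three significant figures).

σ = N/A = 32500/345 = 94.2 MPa.

94.2 MPa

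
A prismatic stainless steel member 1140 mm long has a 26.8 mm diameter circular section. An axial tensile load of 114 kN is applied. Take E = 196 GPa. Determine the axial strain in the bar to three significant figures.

A = 564.1 mm².
σ = N/A = 202.1 MPa; ε = σ/E = 202.1/196000 = 1.031e-03.

0.00103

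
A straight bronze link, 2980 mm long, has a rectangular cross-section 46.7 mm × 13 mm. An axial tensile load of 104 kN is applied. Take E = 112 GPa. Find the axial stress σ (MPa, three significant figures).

171 MPa

A = 607.1 mm².
σ = N/A = 104000/607.1 = 171.3 MPa.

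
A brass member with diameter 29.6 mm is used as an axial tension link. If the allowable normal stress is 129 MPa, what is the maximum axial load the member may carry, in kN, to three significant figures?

A = 688.1 mm².
P_max = σ_allow · A = 129 · 688.1 = 88770 N = 88.77 kN.

88.8 kN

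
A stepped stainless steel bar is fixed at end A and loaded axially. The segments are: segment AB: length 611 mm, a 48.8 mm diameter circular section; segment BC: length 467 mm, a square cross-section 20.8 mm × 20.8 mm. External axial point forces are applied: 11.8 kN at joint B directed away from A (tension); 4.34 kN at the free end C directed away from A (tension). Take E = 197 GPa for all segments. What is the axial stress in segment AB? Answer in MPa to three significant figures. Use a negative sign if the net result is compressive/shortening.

8.63 MPa

Internal axial forces (sectioning from the free end, tension +): N_BC = 4.34 kN, N_AB = 16.14 kN.
A_AB = 1870 mm².
σ_AB = N_AB/A_AB = 16140/1870 = 8.629 MPa.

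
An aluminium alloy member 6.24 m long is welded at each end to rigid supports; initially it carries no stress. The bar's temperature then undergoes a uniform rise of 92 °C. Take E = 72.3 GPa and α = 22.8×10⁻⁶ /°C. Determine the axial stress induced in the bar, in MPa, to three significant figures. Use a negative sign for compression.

Free thermal expansion αLΔT = 22.8e-6 · 6240 · 92 = 13.09 mm.
The walls impose strain ε = −(13.09)/6240 = -2.0976e-03; σ = Eε = 72300 · -2.0976e-03 = -151.7 MPa.

-152 MPa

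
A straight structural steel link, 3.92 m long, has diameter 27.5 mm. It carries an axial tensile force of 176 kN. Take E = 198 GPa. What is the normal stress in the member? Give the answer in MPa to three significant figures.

296 MPa

A = 594 mm².
σ = N/A = 176000/594 = 296.3 MPa.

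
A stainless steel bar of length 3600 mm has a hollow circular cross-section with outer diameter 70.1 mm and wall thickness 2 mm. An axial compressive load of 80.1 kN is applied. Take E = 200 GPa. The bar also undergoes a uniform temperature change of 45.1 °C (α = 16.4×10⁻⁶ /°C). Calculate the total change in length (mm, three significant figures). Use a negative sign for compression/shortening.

-0.707 mm

A = 427.9 mm².
δ_mech = NL/(AE) = -80100·3600/(427.9·200000) = -3.37 mm.
δ_thermal = αLΔT = 16.4e-6·3600·45.1 = 2.663 mm.
δ = δ_mech + δ_thermal = -0.7069 mm.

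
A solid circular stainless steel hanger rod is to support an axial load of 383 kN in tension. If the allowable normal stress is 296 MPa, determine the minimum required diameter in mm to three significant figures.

Required area A ≥ P/σ_allow = 383000/296 = 1294 mm².
For a solid circular section, d ≥ √(4A/π) = 40.59 mm.

40.6 mm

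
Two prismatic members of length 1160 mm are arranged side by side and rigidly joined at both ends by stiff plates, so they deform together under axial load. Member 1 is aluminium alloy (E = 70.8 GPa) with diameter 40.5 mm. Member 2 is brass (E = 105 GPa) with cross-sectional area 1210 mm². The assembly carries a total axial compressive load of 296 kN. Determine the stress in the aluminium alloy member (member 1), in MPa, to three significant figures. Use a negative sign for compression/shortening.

A_1 = 1288 mm².
Equal strain + equilibrium ⇒ each member carries load in proportion to AE: A₁E₁ = 91210000 N, A₂E₂ = 127000000 N, ΣAE = 218300000 N.
σ₁ = P·E₁/ΣAE = -296000·70800/218300000 = -96.02 MPa.

-96.0 MPa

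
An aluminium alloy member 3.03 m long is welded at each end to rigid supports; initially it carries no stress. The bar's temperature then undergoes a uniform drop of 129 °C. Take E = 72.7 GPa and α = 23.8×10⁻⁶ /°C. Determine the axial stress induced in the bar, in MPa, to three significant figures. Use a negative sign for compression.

Free thermal expansion αLΔT = 23.8e-6 · 3030 · -129 = -9.303 mm.
The walls impose strain ε = −(-9.303)/3030 = 3.0702e-03; σ = Eε = 72700 · 3.0702e-03 = 223.2 MPa.

223 MPa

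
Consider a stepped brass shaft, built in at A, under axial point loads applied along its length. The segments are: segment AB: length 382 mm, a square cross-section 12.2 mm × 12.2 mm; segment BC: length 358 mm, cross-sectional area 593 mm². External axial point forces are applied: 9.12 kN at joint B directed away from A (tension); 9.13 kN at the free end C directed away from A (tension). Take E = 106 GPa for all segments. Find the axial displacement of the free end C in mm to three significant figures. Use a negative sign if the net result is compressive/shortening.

0.494 mm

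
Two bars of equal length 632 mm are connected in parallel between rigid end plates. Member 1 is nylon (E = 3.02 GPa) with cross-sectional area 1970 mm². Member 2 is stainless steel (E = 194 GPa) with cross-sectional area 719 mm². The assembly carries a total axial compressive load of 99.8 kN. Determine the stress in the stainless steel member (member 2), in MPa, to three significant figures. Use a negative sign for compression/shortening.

-133 MPa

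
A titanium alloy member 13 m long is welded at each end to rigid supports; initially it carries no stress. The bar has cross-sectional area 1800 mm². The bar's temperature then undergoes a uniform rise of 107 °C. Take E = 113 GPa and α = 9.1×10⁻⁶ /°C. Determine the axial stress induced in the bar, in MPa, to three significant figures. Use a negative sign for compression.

Free thermal expansion αLΔT = 9.1e-6 · 13000 · 107 = 12.66 mm.
The walls impose strain ε = −(12.66)/13000 = -9.7370e-04; σ = Eε = 113000 · -9.7370e-04 = -110 MPa.

-110 MPa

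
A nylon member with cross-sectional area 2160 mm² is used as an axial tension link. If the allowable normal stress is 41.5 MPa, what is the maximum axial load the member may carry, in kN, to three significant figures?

89.6 kN

P_max = σ_allow · A = 41.5 · 2160 = 89640 N = 89.64 kN.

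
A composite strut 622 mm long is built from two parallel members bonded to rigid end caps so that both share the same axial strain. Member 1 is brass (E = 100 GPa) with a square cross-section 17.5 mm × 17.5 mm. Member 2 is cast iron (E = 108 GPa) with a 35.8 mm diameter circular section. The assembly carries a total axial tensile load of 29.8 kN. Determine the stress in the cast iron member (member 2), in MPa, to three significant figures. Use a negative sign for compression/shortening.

A_1 = 306.2 mm².
A_2 = 1007 mm².
Equal strain + equilibrium ⇒ each member carries load in proportion to AE: A₁E₁ = 30620000 N, A₂E₂ = 108700000 N, ΣAE = 139300000 N.
σ₂ = P·E₂/ΣAE = 29800·108000/139300000 = 23.1 MPa.

23.1 MPa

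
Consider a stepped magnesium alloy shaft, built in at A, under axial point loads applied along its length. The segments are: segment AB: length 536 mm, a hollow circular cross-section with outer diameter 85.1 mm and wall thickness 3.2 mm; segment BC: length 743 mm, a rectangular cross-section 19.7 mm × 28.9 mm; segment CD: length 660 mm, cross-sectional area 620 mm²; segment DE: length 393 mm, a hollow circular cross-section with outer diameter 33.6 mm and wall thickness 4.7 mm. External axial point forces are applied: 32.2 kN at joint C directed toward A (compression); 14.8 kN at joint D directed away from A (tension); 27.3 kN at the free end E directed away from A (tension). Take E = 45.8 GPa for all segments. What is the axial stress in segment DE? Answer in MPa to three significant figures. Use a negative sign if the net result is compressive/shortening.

Internal axial forces (sectioning from the free end, tension +): N_DE = 27.3 kN, N_CD = 42.1 kN, N_BC = 9.9 kN, N_AB = 9.9 kN.
A_DE = 426.7 mm².
σ_DE = N_DE/A_DE = 27300/426.7 = 63.98 MPa.

64.0 MPa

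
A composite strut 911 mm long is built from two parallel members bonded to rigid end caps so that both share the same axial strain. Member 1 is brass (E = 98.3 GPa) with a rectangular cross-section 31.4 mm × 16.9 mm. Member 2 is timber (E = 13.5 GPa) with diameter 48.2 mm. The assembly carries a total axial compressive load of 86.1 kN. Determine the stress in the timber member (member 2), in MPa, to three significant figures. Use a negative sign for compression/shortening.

-15.1 MPa

A_1 = 530.7 mm².
A_2 = 1825 mm².
Equal strain + equilibrium ⇒ each member carries load in proportion to AE: A₁E₁ = 52160000 N, A₂E₂ = 24630000 N, ΣAE = 76800000 N.
σ₂ = P·E₂/ΣAE = -86100·13500/76800000 = -15.14 MPa.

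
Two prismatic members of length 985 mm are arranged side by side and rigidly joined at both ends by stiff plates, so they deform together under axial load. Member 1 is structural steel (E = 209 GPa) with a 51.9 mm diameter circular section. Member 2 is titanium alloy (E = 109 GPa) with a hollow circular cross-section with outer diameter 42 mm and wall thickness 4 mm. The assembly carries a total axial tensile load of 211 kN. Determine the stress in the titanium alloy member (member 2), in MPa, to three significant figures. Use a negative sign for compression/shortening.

46.5 MPa

A_1 = 2116 mm².
A_2 = 477.5 mm².
Equal strain + equilibrium ⇒ each member carries load in proportion to AE: A₁E₁ = 442200000 N, A₂E₂ = 52050000 N, ΣAE = 494200000 N.
σ₂ = P·E₂/ΣAE = 211000·109000/494200000 = 46.54 MPa.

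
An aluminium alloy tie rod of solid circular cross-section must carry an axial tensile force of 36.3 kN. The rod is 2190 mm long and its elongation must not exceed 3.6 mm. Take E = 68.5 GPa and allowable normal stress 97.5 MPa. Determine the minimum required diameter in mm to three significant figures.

Required area A ≥ P/σ_allow = 36300/97.5 = 372.3 mm².
For a solid circular section, d ≥ √(4A/π) = 21.77 mm.
Elongation limit: A ≥ PL/(Eδ_allow) = 36300·2190/(68500·3.6) = 322.4 mm² ⇒ d ≥ 20.26 mm.
The stress limit governs.

21.8 mm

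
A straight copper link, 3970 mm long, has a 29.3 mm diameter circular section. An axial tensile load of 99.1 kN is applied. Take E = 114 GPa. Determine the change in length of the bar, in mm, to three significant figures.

5.12 mm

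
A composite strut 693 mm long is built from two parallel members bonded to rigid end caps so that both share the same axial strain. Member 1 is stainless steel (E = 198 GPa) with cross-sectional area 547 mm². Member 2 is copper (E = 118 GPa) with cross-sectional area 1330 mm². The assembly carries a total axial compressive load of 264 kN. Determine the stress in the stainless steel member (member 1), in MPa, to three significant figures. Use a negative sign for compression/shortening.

-197 MPa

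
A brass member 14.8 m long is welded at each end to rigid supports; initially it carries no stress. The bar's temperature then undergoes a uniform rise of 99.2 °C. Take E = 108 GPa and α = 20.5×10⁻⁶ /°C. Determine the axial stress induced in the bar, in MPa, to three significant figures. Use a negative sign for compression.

-220 MPa

Free thermal expansion αLΔT = 20.5e-6 · 14800 · 99.2 = 30.1 mm.
The walls impose strain ε = −(30.1)/14800 = -2.0336e-03; σ = Eε = 108000 · -2.0336e-03 = -219.6 MPa.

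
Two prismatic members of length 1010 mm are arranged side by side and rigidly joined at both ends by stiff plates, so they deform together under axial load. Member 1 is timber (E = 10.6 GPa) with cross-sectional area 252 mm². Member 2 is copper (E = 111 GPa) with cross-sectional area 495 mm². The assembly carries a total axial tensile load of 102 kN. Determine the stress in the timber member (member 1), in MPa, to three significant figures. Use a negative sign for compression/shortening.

18.8 MPa

Equal strain + equilibrium ⇒ each member carries load in proportion to AE: A₁E₁ = 2671000 N, A₂E₂ = 54940000 N, ΣAE = 57620000 N.
σ₁ = P·E₁/ΣAE = 102000·10600/57620000 = 18.77 MPa.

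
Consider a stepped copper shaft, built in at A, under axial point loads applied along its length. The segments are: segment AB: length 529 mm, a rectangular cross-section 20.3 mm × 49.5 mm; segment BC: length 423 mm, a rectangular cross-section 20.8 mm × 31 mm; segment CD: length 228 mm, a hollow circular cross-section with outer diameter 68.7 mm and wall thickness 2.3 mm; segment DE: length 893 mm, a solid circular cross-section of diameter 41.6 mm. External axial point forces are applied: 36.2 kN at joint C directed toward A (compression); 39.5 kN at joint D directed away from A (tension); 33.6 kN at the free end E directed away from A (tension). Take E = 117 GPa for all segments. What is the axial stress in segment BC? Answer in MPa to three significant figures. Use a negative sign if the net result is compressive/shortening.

Internal axial forces (sectioning from the free end, tension +): N_DE = 33.6 kN, N_CD = 73.1 kN, N_BC = 36.9 kN, N_AB = 36.9 kN.
A_BC = 644.8 mm².
σ_BC = N_BC/A_BC = 36900/644.8 = 57.23 MPa.

57.2 MPa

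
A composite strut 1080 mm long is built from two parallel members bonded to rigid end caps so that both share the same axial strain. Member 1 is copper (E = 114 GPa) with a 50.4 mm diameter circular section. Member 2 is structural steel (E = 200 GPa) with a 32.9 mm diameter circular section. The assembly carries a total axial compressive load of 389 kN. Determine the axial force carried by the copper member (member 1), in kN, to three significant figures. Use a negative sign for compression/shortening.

A_1 = 1995 mm².
A_2 = 850.1 mm².
Equal strain + equilibrium ⇒ each member carries load in proportion to AE: A₁E₁ = 227400000 N, A₂E₂ = 170000000 N, ΣAE = 397500000 N.
F₁ = P·A₁E₁/ΣAE = -389000·227400000/397500000 = -222600 N.

-223 kN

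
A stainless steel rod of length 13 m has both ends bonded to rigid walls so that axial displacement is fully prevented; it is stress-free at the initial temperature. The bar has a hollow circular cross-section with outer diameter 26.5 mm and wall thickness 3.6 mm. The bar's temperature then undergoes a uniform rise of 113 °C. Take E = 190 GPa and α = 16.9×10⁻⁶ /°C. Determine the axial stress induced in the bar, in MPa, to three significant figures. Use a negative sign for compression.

-363 MPa

Free thermal expansion αLΔT = 16.9e-6 · 13000 · 113 = 24.83 mm.
The walls impose strain ε = −(24.83)/13000 = -1.9097e-03; σ = Eε = 190000 · -1.9097e-03 = -362.8 MPa.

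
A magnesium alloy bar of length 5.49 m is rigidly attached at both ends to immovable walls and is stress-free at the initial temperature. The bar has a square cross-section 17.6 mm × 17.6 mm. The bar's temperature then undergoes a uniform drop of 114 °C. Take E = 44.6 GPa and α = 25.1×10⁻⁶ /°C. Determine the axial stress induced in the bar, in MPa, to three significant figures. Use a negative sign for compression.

128 MPa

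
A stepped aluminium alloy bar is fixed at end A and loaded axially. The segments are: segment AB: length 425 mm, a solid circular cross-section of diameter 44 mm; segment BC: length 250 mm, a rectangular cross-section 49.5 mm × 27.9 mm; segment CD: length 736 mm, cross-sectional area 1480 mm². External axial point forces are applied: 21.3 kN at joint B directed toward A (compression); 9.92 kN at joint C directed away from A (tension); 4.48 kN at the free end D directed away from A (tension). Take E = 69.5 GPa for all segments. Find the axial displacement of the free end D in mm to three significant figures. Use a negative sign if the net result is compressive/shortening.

0.0418 mm

Internal axial forces (sectioning from the free end, tension +): N_CD = 4.48 kN, N_BC = 14.4 kN, N_AB = -6.9 kN.
A_AB = 1521 mm².
A_BC = 1381 mm².
δ_AB = -6900·425/(1521·69500) = -0.02775 mm
δ_BC = 14400·250/(1381·69500) = 0.03751 mm
δ_CD = 4480·736/(1480·69500) = 0.03206 mm
δ = Σδ_i = 0.04181 mm.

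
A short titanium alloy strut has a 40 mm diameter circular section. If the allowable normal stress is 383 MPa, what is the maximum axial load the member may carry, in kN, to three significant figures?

A = 1257 mm².
P_max = σ_allow · A = 383 · 1257 = 481300 N = 481.3 kN.

481 kN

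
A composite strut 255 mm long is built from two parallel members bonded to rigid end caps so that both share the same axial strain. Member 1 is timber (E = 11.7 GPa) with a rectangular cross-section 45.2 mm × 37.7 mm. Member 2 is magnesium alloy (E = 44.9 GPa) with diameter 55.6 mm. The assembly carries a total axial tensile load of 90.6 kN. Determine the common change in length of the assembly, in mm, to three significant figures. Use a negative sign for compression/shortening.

0.179 mm

A_1 = 1704 mm².
A_2 = 2428 mm².
Equal strain + equilibrium ⇒ each member carries load in proportion to AE: A₁E₁ = 19940000 N, A₂E₂ = 109000000 N, ΣAE = 129000000 N.
δ = PL/ΣAE = 90600·255/129000000 = 0.1792 mm.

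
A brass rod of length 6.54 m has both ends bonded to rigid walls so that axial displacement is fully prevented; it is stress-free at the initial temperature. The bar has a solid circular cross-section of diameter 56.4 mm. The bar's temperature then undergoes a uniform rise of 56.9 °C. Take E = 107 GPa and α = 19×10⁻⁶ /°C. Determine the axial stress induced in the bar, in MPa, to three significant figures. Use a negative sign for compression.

-116 MPa

Free thermal expansion αLΔT = 19e-6 · 6540 · 56.9 = 7.07 mm.
The walls impose strain ε = −(7.07)/6540 = -1.0811e-03; σ = Eε = 107000 · -1.0811e-03 = -115.7 MPa.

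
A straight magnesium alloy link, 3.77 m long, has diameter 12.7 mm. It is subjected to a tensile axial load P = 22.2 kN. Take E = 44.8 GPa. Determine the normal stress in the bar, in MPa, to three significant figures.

A = 126.7 mm².
σ = N/A = 22200/126.7 = 175.2 MPa.

175 MPa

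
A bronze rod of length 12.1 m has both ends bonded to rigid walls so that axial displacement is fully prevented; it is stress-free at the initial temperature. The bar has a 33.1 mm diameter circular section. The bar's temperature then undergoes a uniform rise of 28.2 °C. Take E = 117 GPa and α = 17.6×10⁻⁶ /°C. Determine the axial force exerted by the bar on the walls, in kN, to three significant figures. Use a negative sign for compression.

-50.0 kN

Free thermal expansion αLΔT = 17.6e-6 · 12100 · 28.2 = 6.005 mm.
The walls impose strain ε = −(6.005)/12100 = -4.9632e-04; σ = Eε = 117000 · -4.9632e-04 = -58.07 MPa.
Wall reaction R = σ·A = -58.07·860.5 = -49970 N = -49.97 kN.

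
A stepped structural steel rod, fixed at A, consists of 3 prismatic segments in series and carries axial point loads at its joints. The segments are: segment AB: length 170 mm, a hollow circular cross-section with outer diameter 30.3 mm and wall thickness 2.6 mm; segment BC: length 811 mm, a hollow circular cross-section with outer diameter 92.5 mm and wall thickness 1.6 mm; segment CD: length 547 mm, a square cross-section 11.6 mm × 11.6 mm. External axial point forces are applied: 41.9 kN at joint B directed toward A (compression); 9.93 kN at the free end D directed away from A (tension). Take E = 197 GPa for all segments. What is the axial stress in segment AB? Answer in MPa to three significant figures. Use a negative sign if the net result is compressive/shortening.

-141 MPa

Internal axial forces (sectioning from the free end, tension +): N_CD = 9.93 kN, N_BC = 9.93 kN, N_AB = -31.97 kN.
A_AB = 226.3 mm².
σ_AB = N_AB/A_AB = -31970/226.3 = -141.3 MPa.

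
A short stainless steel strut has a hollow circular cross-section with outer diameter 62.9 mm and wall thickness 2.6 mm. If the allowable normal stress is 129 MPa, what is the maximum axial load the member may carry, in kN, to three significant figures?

A = 492.5 mm².
P_max = σ_allow · A = 129 · 492.5 = 63540 N = 63.54 kN.

63.5 kN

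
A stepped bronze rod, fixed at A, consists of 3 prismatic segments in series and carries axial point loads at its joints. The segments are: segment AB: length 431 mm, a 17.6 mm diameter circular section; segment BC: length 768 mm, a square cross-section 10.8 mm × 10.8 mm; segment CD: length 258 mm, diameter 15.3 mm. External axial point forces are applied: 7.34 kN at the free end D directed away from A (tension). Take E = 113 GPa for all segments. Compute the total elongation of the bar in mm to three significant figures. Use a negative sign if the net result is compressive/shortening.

0.634 mm

Internal axial forces (sectioning from the free end, tension +): N_CD = 7.34 kN, N_BC = 7.34 kN, N_AB = 7.34 kN.
A_AB = 243.3 mm².
A_BC = 116.6 mm².
A_CD = 183.9 mm².
δ_AB = 7340·431/(243.3·113000) = 0.1151 mm
δ_BC = 7340·768/(116.6·113000) = 0.4277 mm
δ_CD = 7340·258/(183.9·113000) = 0.09115 mm
δ = Σδ_i = 0.6339 mm.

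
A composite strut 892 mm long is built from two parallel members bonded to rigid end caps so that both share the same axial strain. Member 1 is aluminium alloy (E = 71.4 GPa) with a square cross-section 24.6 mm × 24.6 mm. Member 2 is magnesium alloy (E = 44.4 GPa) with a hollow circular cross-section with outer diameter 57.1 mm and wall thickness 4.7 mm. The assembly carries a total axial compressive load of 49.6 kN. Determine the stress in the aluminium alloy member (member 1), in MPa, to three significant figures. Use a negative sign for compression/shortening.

-45.7 MPa

A_1 = 605.2 mm².
A_2 = 773.7 mm².
Equal strain + equilibrium ⇒ each member carries load in proportion to AE: A₁E₁ = 43210000 N, A₂E₂ = 34350000 N, ΣAE = 77560000 N.
σ₁ = P·E₁/ΣAE = -49600·71400/77560000 = -45.66 MPa.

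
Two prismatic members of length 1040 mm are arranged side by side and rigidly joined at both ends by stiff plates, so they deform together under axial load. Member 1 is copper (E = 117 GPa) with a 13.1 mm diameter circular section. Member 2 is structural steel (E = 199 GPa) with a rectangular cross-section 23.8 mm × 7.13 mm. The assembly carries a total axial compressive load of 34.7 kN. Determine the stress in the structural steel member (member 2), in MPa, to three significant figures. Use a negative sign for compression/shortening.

A_1 = 134.8 mm².
A_2 = 169.7 mm².
Equal strain + equilibrium ⇒ each member carries load in proportion to AE: A₁E₁ = 15770000 N, A₂E₂ = 33770000 N, ΣAE = 49540000 N.
σ₂ = P·E₂/ΣAE = -34700·199000/49540000 = -139.4 MPa.

-139 MPa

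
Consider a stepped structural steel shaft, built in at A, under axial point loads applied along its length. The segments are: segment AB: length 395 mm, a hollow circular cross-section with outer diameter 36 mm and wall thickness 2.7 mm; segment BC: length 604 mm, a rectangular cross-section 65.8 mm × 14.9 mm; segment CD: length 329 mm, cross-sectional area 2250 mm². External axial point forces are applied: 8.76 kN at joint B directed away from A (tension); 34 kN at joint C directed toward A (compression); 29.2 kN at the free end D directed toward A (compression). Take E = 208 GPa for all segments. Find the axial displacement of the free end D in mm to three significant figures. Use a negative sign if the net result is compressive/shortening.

-0.574 mm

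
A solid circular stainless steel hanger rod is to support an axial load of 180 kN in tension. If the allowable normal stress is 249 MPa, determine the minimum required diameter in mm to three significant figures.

30.3 mm

Required area A ≥ P/σ_allow = 180000/249 = 722.9 mm².
For a solid circular section, d ≥ √(4A/π) = 30.34 mm.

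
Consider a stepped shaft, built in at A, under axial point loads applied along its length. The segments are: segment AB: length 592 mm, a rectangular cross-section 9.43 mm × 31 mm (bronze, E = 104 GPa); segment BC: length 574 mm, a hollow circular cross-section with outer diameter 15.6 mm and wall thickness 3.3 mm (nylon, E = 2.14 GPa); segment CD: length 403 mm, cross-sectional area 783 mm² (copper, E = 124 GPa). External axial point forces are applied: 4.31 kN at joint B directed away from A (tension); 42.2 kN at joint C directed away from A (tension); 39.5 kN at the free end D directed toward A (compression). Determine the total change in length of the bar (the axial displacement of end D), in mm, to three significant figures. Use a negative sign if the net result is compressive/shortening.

Internal axial forces (sectioning from the free end, tension +): N_CD = -39.5 kN, N_BC = 2.7 kN, N_AB = 7.01 kN.
A_AB = 292.3 mm².
A_BC = 127.5 mm².
δ_AB = 7010·592/(292.3·104000) = 0.1365 mm
δ_BC = 2700·574/(127.5·2140) = 5.679 mm
δ_CD = -39500·403/(783·124000) = -0.164 mm
δ = Σδ_i = 5.652 mm.

5.65 mm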